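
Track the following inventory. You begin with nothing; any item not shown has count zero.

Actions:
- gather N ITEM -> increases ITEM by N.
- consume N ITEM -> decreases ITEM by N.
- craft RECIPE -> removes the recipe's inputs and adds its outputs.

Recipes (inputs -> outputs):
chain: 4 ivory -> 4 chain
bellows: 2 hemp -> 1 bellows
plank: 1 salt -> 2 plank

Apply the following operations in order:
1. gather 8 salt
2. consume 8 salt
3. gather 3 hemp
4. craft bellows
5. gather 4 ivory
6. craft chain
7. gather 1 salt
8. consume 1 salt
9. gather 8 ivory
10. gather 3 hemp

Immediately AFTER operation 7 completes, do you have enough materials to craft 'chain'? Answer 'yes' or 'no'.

Answer: no

Derivation:
After 1 (gather 8 salt): salt=8
After 2 (consume 8 salt): (empty)
After 3 (gather 3 hemp): hemp=3
After 4 (craft bellows): bellows=1 hemp=1
After 5 (gather 4 ivory): bellows=1 hemp=1 ivory=4
After 6 (craft chain): bellows=1 chain=4 hemp=1
After 7 (gather 1 salt): bellows=1 chain=4 hemp=1 salt=1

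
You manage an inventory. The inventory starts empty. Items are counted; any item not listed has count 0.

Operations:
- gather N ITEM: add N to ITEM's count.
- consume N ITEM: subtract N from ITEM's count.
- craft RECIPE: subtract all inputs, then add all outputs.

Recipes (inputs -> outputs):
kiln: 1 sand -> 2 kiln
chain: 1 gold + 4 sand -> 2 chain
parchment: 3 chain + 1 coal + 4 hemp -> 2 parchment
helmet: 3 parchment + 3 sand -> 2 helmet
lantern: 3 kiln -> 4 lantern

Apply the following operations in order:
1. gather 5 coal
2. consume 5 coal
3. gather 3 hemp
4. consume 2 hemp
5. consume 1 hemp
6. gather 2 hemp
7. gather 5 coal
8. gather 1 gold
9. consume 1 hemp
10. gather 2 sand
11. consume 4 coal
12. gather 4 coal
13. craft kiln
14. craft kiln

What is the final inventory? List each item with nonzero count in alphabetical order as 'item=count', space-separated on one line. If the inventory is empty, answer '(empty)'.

After 1 (gather 5 coal): coal=5
After 2 (consume 5 coal): (empty)
After 3 (gather 3 hemp): hemp=3
After 4 (consume 2 hemp): hemp=1
After 5 (consume 1 hemp): (empty)
After 6 (gather 2 hemp): hemp=2
After 7 (gather 5 coal): coal=5 hemp=2
After 8 (gather 1 gold): coal=5 gold=1 hemp=2
After 9 (consume 1 hemp): coal=5 gold=1 hemp=1
After 10 (gather 2 sand): coal=5 gold=1 hemp=1 sand=2
After 11 (consume 4 coal): coal=1 gold=1 hemp=1 sand=2
After 12 (gather 4 coal): coal=5 gold=1 hemp=1 sand=2
After 13 (craft kiln): coal=5 gold=1 hemp=1 kiln=2 sand=1
After 14 (craft kiln): coal=5 gold=1 hemp=1 kiln=4

Answer: coal=5 gold=1 hemp=1 kiln=4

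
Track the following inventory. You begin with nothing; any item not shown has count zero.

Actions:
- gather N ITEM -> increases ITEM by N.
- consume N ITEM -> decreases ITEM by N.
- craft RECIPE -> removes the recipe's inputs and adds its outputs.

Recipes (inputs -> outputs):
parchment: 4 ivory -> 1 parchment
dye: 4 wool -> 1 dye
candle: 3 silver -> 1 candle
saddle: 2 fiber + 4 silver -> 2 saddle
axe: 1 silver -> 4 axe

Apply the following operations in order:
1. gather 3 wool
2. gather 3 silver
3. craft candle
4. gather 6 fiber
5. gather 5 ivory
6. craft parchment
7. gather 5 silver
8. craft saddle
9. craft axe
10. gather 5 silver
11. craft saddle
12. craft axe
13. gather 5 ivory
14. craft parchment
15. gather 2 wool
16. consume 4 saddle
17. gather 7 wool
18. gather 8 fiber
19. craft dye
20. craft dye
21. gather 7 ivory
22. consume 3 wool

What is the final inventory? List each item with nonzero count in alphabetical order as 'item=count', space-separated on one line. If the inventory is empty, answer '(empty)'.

After 1 (gather 3 wool): wool=3
After 2 (gather 3 silver): silver=3 wool=3
After 3 (craft candle): candle=1 wool=3
After 4 (gather 6 fiber): candle=1 fiber=6 wool=3
After 5 (gather 5 ivory): candle=1 fiber=6 ivory=5 wool=3
After 6 (craft parchment): candle=1 fiber=6 ivory=1 parchment=1 wool=3
After 7 (gather 5 silver): candle=1 fiber=6 ivory=1 parchment=1 silver=5 wool=3
After 8 (craft saddle): candle=1 fiber=4 ivory=1 parchment=1 saddle=2 silver=1 wool=3
After 9 (craft axe): axe=4 candle=1 fiber=4 ivory=1 parchment=1 saddle=2 wool=3
After 10 (gather 5 silver): axe=4 candle=1 fiber=4 ivory=1 parchment=1 saddle=2 silver=5 wool=3
After 11 (craft saddle): axe=4 candle=1 fiber=2 ivory=1 parchment=1 saddle=4 silver=1 wool=3
After 12 (craft axe): axe=8 candle=1 fiber=2 ivory=1 parchment=1 saddle=4 wool=3
After 13 (gather 5 ivory): axe=8 candle=1 fiber=2 ivory=6 parchment=1 saddle=4 wool=3
After 14 (craft parchment): axe=8 candle=1 fiber=2 ivory=2 parchment=2 saddle=4 wool=3
After 15 (gather 2 wool): axe=8 candle=1 fiber=2 ivory=2 parchment=2 saddle=4 wool=5
After 16 (consume 4 saddle): axe=8 candle=1 fiber=2 ivory=2 parchment=2 wool=5
After 17 (gather 7 wool): axe=8 candle=1 fiber=2 ivory=2 parchment=2 wool=12
After 18 (gather 8 fiber): axe=8 candle=1 fiber=10 ivory=2 parchment=2 wool=12
After 19 (craft dye): axe=8 candle=1 dye=1 fiber=10 ivory=2 parchment=2 wool=8
After 20 (craft dye): axe=8 candle=1 dye=2 fiber=10 ivory=2 parchment=2 wool=4
After 21 (gather 7 ivory): axe=8 candle=1 dye=2 fiber=10 ivory=9 parchment=2 wool=4
After 22 (consume 3 wool): axe=8 candle=1 dye=2 fiber=10 ivory=9 parchment=2 wool=1

Answer: axe=8 candle=1 dye=2 fiber=10 ivory=9 parchment=2 wool=1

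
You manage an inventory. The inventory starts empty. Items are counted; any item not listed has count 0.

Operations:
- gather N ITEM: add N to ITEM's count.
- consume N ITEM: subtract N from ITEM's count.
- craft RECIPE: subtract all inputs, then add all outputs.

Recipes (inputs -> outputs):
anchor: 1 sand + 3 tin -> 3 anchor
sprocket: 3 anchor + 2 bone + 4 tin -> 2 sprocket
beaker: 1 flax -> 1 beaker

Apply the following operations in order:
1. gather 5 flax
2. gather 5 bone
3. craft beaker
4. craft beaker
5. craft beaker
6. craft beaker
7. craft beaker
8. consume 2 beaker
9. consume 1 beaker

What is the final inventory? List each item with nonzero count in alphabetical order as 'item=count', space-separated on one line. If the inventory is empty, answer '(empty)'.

Answer: beaker=2 bone=5

Derivation:
After 1 (gather 5 flax): flax=5
After 2 (gather 5 bone): bone=5 flax=5
After 3 (craft beaker): beaker=1 bone=5 flax=4
After 4 (craft beaker): beaker=2 bone=5 flax=3
After 5 (craft beaker): beaker=3 bone=5 flax=2
After 6 (craft beaker): beaker=4 bone=5 flax=1
After 7 (craft beaker): beaker=5 bone=5
After 8 (consume 2 beaker): beaker=3 bone=5
After 9 (consume 1 beaker): beaker=2 bone=5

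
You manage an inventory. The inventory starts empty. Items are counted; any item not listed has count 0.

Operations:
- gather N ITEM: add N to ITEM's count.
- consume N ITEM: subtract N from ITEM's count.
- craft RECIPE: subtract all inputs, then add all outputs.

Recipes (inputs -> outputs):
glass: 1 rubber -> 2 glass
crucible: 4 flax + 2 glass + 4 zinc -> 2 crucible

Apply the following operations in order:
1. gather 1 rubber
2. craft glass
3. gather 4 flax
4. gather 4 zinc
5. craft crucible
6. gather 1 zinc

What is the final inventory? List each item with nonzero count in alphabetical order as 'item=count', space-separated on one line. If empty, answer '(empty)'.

After 1 (gather 1 rubber): rubber=1
After 2 (craft glass): glass=2
After 3 (gather 4 flax): flax=4 glass=2
After 4 (gather 4 zinc): flax=4 glass=2 zinc=4
After 5 (craft crucible): crucible=2
After 6 (gather 1 zinc): crucible=2 zinc=1

Answer: crucible=2 zinc=1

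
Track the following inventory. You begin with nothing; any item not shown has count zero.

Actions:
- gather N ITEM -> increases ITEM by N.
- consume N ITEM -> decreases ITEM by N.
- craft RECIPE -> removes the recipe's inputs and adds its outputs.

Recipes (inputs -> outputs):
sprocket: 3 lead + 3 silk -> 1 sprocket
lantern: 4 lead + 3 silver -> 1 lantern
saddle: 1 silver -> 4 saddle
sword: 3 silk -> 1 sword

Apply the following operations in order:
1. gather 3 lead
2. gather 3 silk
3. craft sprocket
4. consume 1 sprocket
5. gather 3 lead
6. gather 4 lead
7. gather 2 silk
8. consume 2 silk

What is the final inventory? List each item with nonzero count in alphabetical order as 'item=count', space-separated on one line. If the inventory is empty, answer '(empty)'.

After 1 (gather 3 lead): lead=3
After 2 (gather 3 silk): lead=3 silk=3
After 3 (craft sprocket): sprocket=1
After 4 (consume 1 sprocket): (empty)
After 5 (gather 3 lead): lead=3
After 6 (gather 4 lead): lead=7
After 7 (gather 2 silk): lead=7 silk=2
After 8 (consume 2 silk): lead=7

Answer: lead=7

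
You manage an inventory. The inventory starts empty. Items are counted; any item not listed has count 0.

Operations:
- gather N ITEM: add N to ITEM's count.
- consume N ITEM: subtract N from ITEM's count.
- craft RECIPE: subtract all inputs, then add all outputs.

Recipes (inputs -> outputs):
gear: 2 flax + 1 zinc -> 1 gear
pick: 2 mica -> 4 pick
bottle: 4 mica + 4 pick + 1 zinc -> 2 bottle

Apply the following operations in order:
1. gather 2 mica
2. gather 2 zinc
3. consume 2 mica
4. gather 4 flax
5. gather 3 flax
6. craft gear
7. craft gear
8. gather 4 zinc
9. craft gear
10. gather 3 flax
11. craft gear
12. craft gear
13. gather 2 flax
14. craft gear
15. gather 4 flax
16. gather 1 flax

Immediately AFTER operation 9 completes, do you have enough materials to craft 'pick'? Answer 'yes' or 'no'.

After 1 (gather 2 mica): mica=2
After 2 (gather 2 zinc): mica=2 zinc=2
After 3 (consume 2 mica): zinc=2
After 4 (gather 4 flax): flax=4 zinc=2
After 5 (gather 3 flax): flax=7 zinc=2
After 6 (craft gear): flax=5 gear=1 zinc=1
After 7 (craft gear): flax=3 gear=2
After 8 (gather 4 zinc): flax=3 gear=2 zinc=4
After 9 (craft gear): flax=1 gear=3 zinc=3

Answer: no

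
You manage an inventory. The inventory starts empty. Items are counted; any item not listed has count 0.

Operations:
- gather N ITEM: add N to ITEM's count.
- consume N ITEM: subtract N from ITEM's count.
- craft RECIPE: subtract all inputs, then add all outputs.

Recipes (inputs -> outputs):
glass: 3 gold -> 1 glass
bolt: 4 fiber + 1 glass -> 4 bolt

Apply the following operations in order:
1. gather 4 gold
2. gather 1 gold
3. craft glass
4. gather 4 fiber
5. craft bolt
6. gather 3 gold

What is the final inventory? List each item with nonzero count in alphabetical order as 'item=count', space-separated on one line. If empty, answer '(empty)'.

After 1 (gather 4 gold): gold=4
After 2 (gather 1 gold): gold=5
After 3 (craft glass): glass=1 gold=2
After 4 (gather 4 fiber): fiber=4 glass=1 gold=2
After 5 (craft bolt): bolt=4 gold=2
After 6 (gather 3 gold): bolt=4 gold=5

Answer: bolt=4 gold=5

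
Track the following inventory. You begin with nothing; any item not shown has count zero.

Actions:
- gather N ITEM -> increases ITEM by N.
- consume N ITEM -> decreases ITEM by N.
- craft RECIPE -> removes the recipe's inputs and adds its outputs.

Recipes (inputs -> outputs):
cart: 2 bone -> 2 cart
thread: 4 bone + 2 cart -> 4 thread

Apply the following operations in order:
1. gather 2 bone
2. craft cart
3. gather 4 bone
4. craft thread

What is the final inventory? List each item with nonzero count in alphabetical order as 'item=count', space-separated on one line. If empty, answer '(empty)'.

After 1 (gather 2 bone): bone=2
After 2 (craft cart): cart=2
After 3 (gather 4 bone): bone=4 cart=2
After 4 (craft thread): thread=4

Answer: thread=4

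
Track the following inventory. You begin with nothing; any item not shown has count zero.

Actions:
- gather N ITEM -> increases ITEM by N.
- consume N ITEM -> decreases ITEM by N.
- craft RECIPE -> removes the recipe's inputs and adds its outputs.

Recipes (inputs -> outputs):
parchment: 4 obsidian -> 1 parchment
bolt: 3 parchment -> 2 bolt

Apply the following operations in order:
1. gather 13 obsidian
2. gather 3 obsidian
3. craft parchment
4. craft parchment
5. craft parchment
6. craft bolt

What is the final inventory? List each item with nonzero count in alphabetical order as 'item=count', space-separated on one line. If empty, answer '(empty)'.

After 1 (gather 13 obsidian): obsidian=13
After 2 (gather 3 obsidian): obsidian=16
After 3 (craft parchment): obsidian=12 parchment=1
After 4 (craft parchment): obsidian=8 parchment=2
After 5 (craft parchment): obsidian=4 parchment=3
After 6 (craft bolt): bolt=2 obsidian=4

Answer: bolt=2 obsidian=4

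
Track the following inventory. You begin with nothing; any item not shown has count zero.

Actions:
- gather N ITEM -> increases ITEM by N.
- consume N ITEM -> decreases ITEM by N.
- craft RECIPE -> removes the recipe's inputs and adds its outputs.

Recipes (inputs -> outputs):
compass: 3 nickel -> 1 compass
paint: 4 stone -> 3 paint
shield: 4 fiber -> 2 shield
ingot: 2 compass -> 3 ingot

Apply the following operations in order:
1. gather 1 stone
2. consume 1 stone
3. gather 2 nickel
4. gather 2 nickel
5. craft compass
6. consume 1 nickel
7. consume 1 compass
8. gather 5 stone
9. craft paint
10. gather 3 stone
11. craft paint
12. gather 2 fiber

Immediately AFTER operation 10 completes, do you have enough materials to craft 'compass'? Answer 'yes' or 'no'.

Answer: no

Derivation:
After 1 (gather 1 stone): stone=1
After 2 (consume 1 stone): (empty)
After 3 (gather 2 nickel): nickel=2
After 4 (gather 2 nickel): nickel=4
After 5 (craft compass): compass=1 nickel=1
After 6 (consume 1 nickel): compass=1
After 7 (consume 1 compass): (empty)
After 8 (gather 5 stone): stone=5
After 9 (craft paint): paint=3 stone=1
After 10 (gather 3 stone): paint=3 stone=4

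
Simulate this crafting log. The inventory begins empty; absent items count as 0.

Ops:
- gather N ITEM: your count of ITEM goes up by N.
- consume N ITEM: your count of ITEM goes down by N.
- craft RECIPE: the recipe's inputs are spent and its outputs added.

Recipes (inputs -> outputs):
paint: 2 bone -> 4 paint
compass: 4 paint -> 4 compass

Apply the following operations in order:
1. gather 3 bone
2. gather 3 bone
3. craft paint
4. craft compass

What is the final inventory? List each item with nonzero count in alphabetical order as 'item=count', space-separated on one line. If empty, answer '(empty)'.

Answer: bone=4 compass=4

Derivation:
After 1 (gather 3 bone): bone=3
After 2 (gather 3 bone): bone=6
After 3 (craft paint): bone=4 paint=4
After 4 (craft compass): bone=4 compass=4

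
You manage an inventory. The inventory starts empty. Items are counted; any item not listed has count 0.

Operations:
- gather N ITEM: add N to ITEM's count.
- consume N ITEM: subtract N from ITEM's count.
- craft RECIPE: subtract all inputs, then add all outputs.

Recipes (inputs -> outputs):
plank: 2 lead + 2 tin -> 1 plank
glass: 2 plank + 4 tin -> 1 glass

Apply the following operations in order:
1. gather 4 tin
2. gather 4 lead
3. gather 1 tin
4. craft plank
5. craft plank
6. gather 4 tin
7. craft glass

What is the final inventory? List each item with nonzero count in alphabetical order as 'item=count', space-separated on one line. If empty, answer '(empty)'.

After 1 (gather 4 tin): tin=4
After 2 (gather 4 lead): lead=4 tin=4
After 3 (gather 1 tin): lead=4 tin=5
After 4 (craft plank): lead=2 plank=1 tin=3
After 5 (craft plank): plank=2 tin=1
After 6 (gather 4 tin): plank=2 tin=5
After 7 (craft glass): glass=1 tin=1

Answer: glass=1 tin=1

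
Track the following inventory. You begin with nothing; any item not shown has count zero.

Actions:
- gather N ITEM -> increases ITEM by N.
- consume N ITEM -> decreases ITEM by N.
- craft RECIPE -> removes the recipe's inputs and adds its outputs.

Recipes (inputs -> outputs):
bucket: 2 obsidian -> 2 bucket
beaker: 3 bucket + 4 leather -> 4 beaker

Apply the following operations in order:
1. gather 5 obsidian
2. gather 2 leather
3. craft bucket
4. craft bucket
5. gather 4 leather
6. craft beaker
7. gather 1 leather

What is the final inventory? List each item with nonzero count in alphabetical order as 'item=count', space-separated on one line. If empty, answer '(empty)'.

Answer: beaker=4 bucket=1 leather=3 obsidian=1

Derivation:
After 1 (gather 5 obsidian): obsidian=5
After 2 (gather 2 leather): leather=2 obsidian=5
After 3 (craft bucket): bucket=2 leather=2 obsidian=3
After 4 (craft bucket): bucket=4 leather=2 obsidian=1
After 5 (gather 4 leather): bucket=4 leather=6 obsidian=1
After 6 (craft beaker): beaker=4 bucket=1 leather=2 obsidian=1
After 7 (gather 1 leather): beaker=4 bucket=1 leather=3 obsidian=1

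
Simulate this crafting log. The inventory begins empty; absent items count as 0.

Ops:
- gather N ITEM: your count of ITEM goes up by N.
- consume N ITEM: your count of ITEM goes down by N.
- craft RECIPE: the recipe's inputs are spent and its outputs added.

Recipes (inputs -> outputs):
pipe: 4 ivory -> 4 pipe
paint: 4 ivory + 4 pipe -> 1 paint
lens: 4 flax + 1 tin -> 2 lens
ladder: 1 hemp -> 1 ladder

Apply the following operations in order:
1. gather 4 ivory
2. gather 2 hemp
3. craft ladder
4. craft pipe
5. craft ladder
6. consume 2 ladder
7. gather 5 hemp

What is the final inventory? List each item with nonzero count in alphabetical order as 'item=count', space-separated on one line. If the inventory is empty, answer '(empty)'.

Answer: hemp=5 pipe=4

Derivation:
After 1 (gather 4 ivory): ivory=4
After 2 (gather 2 hemp): hemp=2 ivory=4
After 3 (craft ladder): hemp=1 ivory=4 ladder=1
After 4 (craft pipe): hemp=1 ladder=1 pipe=4
After 5 (craft ladder): ladder=2 pipe=4
After 6 (consume 2 ladder): pipe=4
After 7 (gather 5 hemp): hemp=5 pipe=4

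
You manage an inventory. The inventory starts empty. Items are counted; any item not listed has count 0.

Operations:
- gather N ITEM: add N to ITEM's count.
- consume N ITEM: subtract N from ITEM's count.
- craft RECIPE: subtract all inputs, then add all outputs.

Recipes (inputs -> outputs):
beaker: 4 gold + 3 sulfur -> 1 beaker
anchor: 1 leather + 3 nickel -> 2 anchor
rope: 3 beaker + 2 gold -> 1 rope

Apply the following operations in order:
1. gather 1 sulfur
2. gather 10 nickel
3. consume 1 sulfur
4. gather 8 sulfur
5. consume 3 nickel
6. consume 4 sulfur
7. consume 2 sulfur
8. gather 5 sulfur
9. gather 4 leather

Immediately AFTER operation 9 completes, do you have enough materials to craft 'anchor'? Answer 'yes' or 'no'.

Answer: yes

Derivation:
After 1 (gather 1 sulfur): sulfur=1
After 2 (gather 10 nickel): nickel=10 sulfur=1
After 3 (consume 1 sulfur): nickel=10
After 4 (gather 8 sulfur): nickel=10 sulfur=8
After 5 (consume 3 nickel): nickel=7 sulfur=8
After 6 (consume 4 sulfur): nickel=7 sulfur=4
After 7 (consume 2 sulfur): nickel=7 sulfur=2
After 8 (gather 5 sulfur): nickel=7 sulfur=7
After 9 (gather 4 leather): leather=4 nickel=7 sulfur=7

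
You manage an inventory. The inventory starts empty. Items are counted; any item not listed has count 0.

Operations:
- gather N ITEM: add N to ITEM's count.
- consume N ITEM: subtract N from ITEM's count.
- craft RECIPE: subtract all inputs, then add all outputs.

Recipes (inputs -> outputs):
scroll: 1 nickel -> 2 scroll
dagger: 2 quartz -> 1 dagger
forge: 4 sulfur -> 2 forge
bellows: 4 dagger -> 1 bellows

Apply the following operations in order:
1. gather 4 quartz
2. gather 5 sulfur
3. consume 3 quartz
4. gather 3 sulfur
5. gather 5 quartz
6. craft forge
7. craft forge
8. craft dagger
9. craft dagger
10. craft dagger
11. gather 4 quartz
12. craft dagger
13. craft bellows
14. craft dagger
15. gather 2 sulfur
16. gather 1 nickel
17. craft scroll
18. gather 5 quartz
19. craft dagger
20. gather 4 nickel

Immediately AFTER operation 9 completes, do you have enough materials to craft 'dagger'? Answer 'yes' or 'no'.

After 1 (gather 4 quartz): quartz=4
After 2 (gather 5 sulfur): quartz=4 sulfur=5
After 3 (consume 3 quartz): quartz=1 sulfur=5
After 4 (gather 3 sulfur): quartz=1 sulfur=8
After 5 (gather 5 quartz): quartz=6 sulfur=8
After 6 (craft forge): forge=2 quartz=6 sulfur=4
After 7 (craft forge): forge=4 quartz=6
After 8 (craft dagger): dagger=1 forge=4 quartz=4
After 9 (craft dagger): dagger=2 forge=4 quartz=2

Answer: yes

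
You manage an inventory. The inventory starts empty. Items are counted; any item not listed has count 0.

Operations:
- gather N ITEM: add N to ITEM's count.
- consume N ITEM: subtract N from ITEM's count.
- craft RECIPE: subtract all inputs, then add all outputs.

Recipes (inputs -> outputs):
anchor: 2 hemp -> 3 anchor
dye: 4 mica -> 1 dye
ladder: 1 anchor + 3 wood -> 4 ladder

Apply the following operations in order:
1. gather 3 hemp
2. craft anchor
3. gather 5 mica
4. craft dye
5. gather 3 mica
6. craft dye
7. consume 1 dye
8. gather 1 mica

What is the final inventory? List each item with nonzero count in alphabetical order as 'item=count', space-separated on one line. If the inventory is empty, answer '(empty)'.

Answer: anchor=3 dye=1 hemp=1 mica=1

Derivation:
After 1 (gather 3 hemp): hemp=3
After 2 (craft anchor): anchor=3 hemp=1
After 3 (gather 5 mica): anchor=3 hemp=1 mica=5
After 4 (craft dye): anchor=3 dye=1 hemp=1 mica=1
After 5 (gather 3 mica): anchor=3 dye=1 hemp=1 mica=4
After 6 (craft dye): anchor=3 dye=2 hemp=1
After 7 (consume 1 dye): anchor=3 dye=1 hemp=1
After 8 (gather 1 mica): anchor=3 dye=1 hemp=1 mica=1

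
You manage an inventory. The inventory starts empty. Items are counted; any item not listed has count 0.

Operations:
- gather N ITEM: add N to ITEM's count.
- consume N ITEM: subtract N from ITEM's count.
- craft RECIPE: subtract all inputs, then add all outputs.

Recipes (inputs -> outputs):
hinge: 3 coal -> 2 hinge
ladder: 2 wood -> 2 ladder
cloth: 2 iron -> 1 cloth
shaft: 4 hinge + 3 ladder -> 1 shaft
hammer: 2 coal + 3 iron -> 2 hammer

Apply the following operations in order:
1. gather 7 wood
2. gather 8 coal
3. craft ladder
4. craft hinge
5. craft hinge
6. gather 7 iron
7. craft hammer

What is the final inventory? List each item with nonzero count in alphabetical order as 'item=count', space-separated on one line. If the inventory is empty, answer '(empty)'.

After 1 (gather 7 wood): wood=7
After 2 (gather 8 coal): coal=8 wood=7
After 3 (craft ladder): coal=8 ladder=2 wood=5
After 4 (craft hinge): coal=5 hinge=2 ladder=2 wood=5
After 5 (craft hinge): coal=2 hinge=4 ladder=2 wood=5
After 6 (gather 7 iron): coal=2 hinge=4 iron=7 ladder=2 wood=5
After 7 (craft hammer): hammer=2 hinge=4 iron=4 ladder=2 wood=5

Answer: hammer=2 hinge=4 iron=4 ladder=2 wood=5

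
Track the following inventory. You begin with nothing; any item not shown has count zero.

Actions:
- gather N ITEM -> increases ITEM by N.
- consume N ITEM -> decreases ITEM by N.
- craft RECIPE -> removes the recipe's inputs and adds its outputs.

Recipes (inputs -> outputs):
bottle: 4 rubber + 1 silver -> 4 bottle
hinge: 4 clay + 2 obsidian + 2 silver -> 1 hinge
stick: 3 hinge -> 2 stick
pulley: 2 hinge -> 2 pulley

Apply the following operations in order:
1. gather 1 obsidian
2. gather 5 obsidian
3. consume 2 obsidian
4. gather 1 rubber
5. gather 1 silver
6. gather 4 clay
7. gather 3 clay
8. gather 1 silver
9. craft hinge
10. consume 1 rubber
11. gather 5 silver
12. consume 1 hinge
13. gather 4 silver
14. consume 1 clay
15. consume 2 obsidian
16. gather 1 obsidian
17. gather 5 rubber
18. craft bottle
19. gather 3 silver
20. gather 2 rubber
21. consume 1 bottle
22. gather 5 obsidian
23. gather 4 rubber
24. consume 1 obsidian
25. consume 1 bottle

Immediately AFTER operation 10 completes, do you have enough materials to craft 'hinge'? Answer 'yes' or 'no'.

After 1 (gather 1 obsidian): obsidian=1
After 2 (gather 5 obsidian): obsidian=6
After 3 (consume 2 obsidian): obsidian=4
After 4 (gather 1 rubber): obsidian=4 rubber=1
After 5 (gather 1 silver): obsidian=4 rubber=1 silver=1
After 6 (gather 4 clay): clay=4 obsidian=4 rubber=1 silver=1
After 7 (gather 3 clay): clay=7 obsidian=4 rubber=1 silver=1
After 8 (gather 1 silver): clay=7 obsidian=4 rubber=1 silver=2
After 9 (craft hinge): clay=3 hinge=1 obsidian=2 rubber=1
After 10 (consume 1 rubber): clay=3 hinge=1 obsidian=2

Answer: no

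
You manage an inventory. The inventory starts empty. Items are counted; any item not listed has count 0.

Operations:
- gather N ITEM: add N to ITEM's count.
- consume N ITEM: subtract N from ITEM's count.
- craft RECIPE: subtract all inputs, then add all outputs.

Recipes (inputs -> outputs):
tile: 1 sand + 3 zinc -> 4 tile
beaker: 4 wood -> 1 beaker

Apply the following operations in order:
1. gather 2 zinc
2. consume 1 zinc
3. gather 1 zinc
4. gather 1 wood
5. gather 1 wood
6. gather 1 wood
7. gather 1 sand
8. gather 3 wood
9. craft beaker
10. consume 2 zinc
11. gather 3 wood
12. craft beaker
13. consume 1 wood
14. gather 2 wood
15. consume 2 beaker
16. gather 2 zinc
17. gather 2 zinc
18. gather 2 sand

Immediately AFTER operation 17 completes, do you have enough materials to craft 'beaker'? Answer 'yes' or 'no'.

Answer: no

Derivation:
After 1 (gather 2 zinc): zinc=2
After 2 (consume 1 zinc): zinc=1
After 3 (gather 1 zinc): zinc=2
After 4 (gather 1 wood): wood=1 zinc=2
After 5 (gather 1 wood): wood=2 zinc=2
After 6 (gather 1 wood): wood=3 zinc=2
After 7 (gather 1 sand): sand=1 wood=3 zinc=2
After 8 (gather 3 wood): sand=1 wood=6 zinc=2
After 9 (craft beaker): beaker=1 sand=1 wood=2 zinc=2
After 10 (consume 2 zinc): beaker=1 sand=1 wood=2
After 11 (gather 3 wood): beaker=1 sand=1 wood=5
After 12 (craft beaker): beaker=2 sand=1 wood=1
After 13 (consume 1 wood): beaker=2 sand=1
After 14 (gather 2 wood): beaker=2 sand=1 wood=2
After 15 (consume 2 beaker): sand=1 wood=2
After 16 (gather 2 zinc): sand=1 wood=2 zinc=2
After 17 (gather 2 zinc): sand=1 wood=2 zinc=4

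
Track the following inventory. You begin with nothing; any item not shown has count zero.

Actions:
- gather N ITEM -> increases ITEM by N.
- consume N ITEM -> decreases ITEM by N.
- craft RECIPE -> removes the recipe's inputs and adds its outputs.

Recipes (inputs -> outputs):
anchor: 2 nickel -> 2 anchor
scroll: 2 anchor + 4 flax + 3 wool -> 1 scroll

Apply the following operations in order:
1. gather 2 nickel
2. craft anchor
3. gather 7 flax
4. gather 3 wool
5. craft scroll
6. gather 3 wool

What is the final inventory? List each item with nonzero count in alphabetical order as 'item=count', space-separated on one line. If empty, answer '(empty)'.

After 1 (gather 2 nickel): nickel=2
After 2 (craft anchor): anchor=2
After 3 (gather 7 flax): anchor=2 flax=7
After 4 (gather 3 wool): anchor=2 flax=7 wool=3
After 5 (craft scroll): flax=3 scroll=1
After 6 (gather 3 wool): flax=3 scroll=1 wool=3

Answer: flax=3 scroll=1 wool=3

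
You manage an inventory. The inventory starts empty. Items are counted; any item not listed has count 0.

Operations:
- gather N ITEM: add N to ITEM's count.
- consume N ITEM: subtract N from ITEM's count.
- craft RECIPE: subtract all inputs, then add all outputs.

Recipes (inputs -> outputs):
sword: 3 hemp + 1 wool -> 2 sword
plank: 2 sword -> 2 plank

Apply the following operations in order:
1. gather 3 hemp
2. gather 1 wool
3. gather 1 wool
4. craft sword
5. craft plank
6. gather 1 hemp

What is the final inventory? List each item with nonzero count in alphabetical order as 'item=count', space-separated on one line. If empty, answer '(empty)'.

After 1 (gather 3 hemp): hemp=3
After 2 (gather 1 wool): hemp=3 wool=1
After 3 (gather 1 wool): hemp=3 wool=2
After 4 (craft sword): sword=2 wool=1
After 5 (craft plank): plank=2 wool=1
After 6 (gather 1 hemp): hemp=1 plank=2 wool=1

Answer: hemp=1 plank=2 wool=1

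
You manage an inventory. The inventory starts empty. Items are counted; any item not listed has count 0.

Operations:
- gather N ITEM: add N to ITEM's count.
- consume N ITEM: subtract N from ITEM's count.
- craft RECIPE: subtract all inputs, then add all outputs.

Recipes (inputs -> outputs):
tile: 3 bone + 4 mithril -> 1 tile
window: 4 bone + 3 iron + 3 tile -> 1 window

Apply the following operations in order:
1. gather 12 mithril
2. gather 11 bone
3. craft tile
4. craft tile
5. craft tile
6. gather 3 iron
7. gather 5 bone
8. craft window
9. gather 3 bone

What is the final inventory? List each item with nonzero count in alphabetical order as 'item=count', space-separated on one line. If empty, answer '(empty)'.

Answer: bone=6 window=1

Derivation:
After 1 (gather 12 mithril): mithril=12
After 2 (gather 11 bone): bone=11 mithril=12
After 3 (craft tile): bone=8 mithril=8 tile=1
After 4 (craft tile): bone=5 mithril=4 tile=2
After 5 (craft tile): bone=2 tile=3
After 6 (gather 3 iron): bone=2 iron=3 tile=3
After 7 (gather 5 bone): bone=7 iron=3 tile=3
After 8 (craft window): bone=3 window=1
After 9 (gather 3 bone): bone=6 window=1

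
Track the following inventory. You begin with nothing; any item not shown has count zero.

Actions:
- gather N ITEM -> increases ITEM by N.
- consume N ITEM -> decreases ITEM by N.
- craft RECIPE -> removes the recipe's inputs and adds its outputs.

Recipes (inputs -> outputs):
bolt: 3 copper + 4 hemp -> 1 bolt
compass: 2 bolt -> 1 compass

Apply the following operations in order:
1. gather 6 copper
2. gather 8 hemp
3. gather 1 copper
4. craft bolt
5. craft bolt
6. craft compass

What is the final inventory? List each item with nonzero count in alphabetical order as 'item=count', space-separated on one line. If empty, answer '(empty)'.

Answer: compass=1 copper=1

Derivation:
After 1 (gather 6 copper): copper=6
After 2 (gather 8 hemp): copper=6 hemp=8
After 3 (gather 1 copper): copper=7 hemp=8
After 4 (craft bolt): bolt=1 copper=4 hemp=4
After 5 (craft bolt): bolt=2 copper=1
After 6 (craft compass): compass=1 copper=1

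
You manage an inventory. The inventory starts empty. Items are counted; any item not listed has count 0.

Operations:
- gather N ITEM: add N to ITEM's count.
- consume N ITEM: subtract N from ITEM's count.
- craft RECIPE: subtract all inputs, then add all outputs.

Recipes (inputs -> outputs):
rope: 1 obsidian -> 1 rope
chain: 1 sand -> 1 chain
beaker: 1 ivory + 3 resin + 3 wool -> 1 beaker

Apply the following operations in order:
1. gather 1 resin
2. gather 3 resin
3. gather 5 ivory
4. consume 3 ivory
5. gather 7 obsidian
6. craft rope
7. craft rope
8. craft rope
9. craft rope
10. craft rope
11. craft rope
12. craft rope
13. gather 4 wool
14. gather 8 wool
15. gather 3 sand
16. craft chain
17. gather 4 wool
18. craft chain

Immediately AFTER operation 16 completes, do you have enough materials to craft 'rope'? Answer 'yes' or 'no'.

Answer: no

Derivation:
After 1 (gather 1 resin): resin=1
After 2 (gather 3 resin): resin=4
After 3 (gather 5 ivory): ivory=5 resin=4
After 4 (consume 3 ivory): ivory=2 resin=4
After 5 (gather 7 obsidian): ivory=2 obsidian=7 resin=4
After 6 (craft rope): ivory=2 obsidian=6 resin=4 rope=1
After 7 (craft rope): ivory=2 obsidian=5 resin=4 rope=2
After 8 (craft rope): ivory=2 obsidian=4 resin=4 rope=3
After 9 (craft rope): ivory=2 obsidian=3 resin=4 rope=4
After 10 (craft rope): ivory=2 obsidian=2 resin=4 rope=5
After 11 (craft rope): ivory=2 obsidian=1 resin=4 rope=6
After 12 (craft rope): ivory=2 resin=4 rope=7
After 13 (gather 4 wool): ivory=2 resin=4 rope=7 wool=4
After 14 (gather 8 wool): ivory=2 resin=4 rope=7 wool=12
After 15 (gather 3 sand): ivory=2 resin=4 rope=7 sand=3 wool=12
After 16 (craft chain): chain=1 ivory=2 resin=4 rope=7 sand=2 wool=12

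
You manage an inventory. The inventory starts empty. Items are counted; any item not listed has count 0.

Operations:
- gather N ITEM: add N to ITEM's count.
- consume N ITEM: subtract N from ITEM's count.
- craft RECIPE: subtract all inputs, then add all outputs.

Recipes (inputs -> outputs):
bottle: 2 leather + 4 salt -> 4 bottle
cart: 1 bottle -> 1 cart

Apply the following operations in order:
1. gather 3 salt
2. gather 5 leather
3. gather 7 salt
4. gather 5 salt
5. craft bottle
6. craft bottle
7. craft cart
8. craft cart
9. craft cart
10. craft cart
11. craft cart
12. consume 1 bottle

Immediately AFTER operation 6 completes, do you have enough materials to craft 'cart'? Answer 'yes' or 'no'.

Answer: yes

Derivation:
After 1 (gather 3 salt): salt=3
After 2 (gather 5 leather): leather=5 salt=3
After 3 (gather 7 salt): leather=5 salt=10
After 4 (gather 5 salt): leather=5 salt=15
After 5 (craft bottle): bottle=4 leather=3 salt=11
After 6 (craft bottle): bottle=8 leather=1 salt=7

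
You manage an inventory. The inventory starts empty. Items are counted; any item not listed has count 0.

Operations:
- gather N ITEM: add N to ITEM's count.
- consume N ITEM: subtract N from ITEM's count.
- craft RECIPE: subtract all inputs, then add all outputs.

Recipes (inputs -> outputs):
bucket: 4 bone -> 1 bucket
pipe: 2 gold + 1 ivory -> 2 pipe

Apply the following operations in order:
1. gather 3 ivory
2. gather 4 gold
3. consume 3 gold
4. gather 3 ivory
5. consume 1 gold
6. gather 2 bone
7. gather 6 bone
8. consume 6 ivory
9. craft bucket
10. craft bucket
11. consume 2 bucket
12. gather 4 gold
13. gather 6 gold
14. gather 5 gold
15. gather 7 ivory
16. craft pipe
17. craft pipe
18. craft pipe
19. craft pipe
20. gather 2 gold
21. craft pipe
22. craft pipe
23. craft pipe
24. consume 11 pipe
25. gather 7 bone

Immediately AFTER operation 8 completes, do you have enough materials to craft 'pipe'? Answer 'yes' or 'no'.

Answer: no

Derivation:
After 1 (gather 3 ivory): ivory=3
After 2 (gather 4 gold): gold=4 ivory=3
After 3 (consume 3 gold): gold=1 ivory=3
After 4 (gather 3 ivory): gold=1 ivory=6
After 5 (consume 1 gold): ivory=6
After 6 (gather 2 bone): bone=2 ivory=6
After 7 (gather 6 bone): bone=8 ivory=6
After 8 (consume 6 ivory): bone=8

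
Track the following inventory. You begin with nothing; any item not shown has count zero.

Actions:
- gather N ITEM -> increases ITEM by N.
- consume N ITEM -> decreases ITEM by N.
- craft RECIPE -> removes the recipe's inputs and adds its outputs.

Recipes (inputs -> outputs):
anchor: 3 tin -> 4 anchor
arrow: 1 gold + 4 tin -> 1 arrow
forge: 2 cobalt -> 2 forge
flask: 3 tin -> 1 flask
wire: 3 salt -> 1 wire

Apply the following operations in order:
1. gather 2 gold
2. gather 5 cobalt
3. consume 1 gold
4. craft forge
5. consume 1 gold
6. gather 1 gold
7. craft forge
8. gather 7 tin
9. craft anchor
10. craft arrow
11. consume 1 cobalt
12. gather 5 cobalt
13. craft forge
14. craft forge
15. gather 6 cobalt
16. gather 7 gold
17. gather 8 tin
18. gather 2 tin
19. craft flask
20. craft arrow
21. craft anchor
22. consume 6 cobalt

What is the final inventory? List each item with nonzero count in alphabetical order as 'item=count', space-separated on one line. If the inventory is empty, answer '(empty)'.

After 1 (gather 2 gold): gold=2
After 2 (gather 5 cobalt): cobalt=5 gold=2
After 3 (consume 1 gold): cobalt=5 gold=1
After 4 (craft forge): cobalt=3 forge=2 gold=1
After 5 (consume 1 gold): cobalt=3 forge=2
After 6 (gather 1 gold): cobalt=3 forge=2 gold=1
After 7 (craft forge): cobalt=1 forge=4 gold=1
After 8 (gather 7 tin): cobalt=1 forge=4 gold=1 tin=7
After 9 (craft anchor): anchor=4 cobalt=1 forge=4 gold=1 tin=4
After 10 (craft arrow): anchor=4 arrow=1 cobalt=1 forge=4
After 11 (consume 1 cobalt): anchor=4 arrow=1 forge=4
After 12 (gather 5 cobalt): anchor=4 arrow=1 cobalt=5 forge=4
After 13 (craft forge): anchor=4 arrow=1 cobalt=3 forge=6
After 14 (craft forge): anchor=4 arrow=1 cobalt=1 forge=8
After 15 (gather 6 cobalt): anchor=4 arrow=1 cobalt=7 forge=8
After 16 (gather 7 gold): anchor=4 arrow=1 cobalt=7 forge=8 gold=7
After 17 (gather 8 tin): anchor=4 arrow=1 cobalt=7 forge=8 gold=7 tin=8
After 18 (gather 2 tin): anchor=4 arrow=1 cobalt=7 forge=8 gold=7 tin=10
After 19 (craft flask): anchor=4 arrow=1 cobalt=7 flask=1 forge=8 gold=7 tin=7
After 20 (craft arrow): anchor=4 arrow=2 cobalt=7 flask=1 forge=8 gold=6 tin=3
After 21 (craft anchor): anchor=8 arrow=2 cobalt=7 flask=1 forge=8 gold=6
After 22 (consume 6 cobalt): anchor=8 arrow=2 cobalt=1 flask=1 forge=8 gold=6

Answer: anchor=8 arrow=2 cobalt=1 flask=1 forge=8 gold=6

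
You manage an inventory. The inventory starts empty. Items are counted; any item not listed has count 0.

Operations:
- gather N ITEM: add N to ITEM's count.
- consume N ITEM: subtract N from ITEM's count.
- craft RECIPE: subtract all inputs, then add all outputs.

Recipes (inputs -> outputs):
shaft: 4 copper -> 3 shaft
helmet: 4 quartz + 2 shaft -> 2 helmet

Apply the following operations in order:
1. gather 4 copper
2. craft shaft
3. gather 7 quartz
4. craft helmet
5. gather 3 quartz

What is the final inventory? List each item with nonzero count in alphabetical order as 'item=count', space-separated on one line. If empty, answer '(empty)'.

Answer: helmet=2 quartz=6 shaft=1

Derivation:
After 1 (gather 4 copper): copper=4
After 2 (craft shaft): shaft=3
After 3 (gather 7 quartz): quartz=7 shaft=3
After 4 (craft helmet): helmet=2 quartz=3 shaft=1
After 5 (gather 3 quartz): helmet=2 quartz=6 shaft=1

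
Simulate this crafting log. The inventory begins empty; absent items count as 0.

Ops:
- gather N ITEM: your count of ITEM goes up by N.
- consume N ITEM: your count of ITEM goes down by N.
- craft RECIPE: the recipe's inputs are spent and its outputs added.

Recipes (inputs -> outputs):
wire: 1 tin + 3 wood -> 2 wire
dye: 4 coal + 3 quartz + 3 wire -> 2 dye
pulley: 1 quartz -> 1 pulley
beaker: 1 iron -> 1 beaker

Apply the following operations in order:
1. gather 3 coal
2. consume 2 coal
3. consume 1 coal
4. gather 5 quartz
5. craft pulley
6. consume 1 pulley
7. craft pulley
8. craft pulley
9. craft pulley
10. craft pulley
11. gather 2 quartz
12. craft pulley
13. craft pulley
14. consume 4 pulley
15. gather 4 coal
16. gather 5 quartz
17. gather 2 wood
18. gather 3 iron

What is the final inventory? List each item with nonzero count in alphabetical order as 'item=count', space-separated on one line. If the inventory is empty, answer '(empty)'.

After 1 (gather 3 coal): coal=3
After 2 (consume 2 coal): coal=1
After 3 (consume 1 coal): (empty)
After 4 (gather 5 quartz): quartz=5
After 5 (craft pulley): pulley=1 quartz=4
After 6 (consume 1 pulley): quartz=4
After 7 (craft pulley): pulley=1 quartz=3
After 8 (craft pulley): pulley=2 quartz=2
After 9 (craft pulley): pulley=3 quartz=1
After 10 (craft pulley): pulley=4
After 11 (gather 2 quartz): pulley=4 quartz=2
After 12 (craft pulley): pulley=5 quartz=1
After 13 (craft pulley): pulley=6
After 14 (consume 4 pulley): pulley=2
After 15 (gather 4 coal): coal=4 pulley=2
After 16 (gather 5 quartz): coal=4 pulley=2 quartz=5
After 17 (gather 2 wood): coal=4 pulley=2 quartz=5 wood=2
After 18 (gather 3 iron): coal=4 iron=3 pulley=2 quartz=5 wood=2

Answer: coal=4 iron=3 pulley=2 quartz=5 wood=2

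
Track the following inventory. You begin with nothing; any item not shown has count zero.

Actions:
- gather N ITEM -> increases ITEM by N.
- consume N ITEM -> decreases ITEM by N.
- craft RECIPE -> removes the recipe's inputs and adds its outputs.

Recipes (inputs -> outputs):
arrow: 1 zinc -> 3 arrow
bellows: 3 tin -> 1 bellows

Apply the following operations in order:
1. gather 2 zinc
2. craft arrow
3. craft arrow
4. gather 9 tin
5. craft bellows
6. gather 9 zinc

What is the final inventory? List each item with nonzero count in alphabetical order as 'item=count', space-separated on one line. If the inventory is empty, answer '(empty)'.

After 1 (gather 2 zinc): zinc=2
After 2 (craft arrow): arrow=3 zinc=1
After 3 (craft arrow): arrow=6
After 4 (gather 9 tin): arrow=6 tin=9
After 5 (craft bellows): arrow=6 bellows=1 tin=6
After 6 (gather 9 zinc): arrow=6 bellows=1 tin=6 zinc=9

Answer: arrow=6 bellows=1 tin=6 zinc=9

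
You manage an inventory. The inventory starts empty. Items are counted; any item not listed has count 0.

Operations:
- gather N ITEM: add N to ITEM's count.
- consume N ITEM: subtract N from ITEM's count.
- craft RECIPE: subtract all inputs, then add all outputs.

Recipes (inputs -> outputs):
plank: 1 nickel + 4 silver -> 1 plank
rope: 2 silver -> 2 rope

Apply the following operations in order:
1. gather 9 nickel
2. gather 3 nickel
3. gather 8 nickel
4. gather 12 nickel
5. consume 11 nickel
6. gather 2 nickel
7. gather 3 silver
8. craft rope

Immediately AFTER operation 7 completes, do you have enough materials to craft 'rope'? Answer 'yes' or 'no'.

Answer: yes

Derivation:
After 1 (gather 9 nickel): nickel=9
After 2 (gather 3 nickel): nickel=12
After 3 (gather 8 nickel): nickel=20
After 4 (gather 12 nickel): nickel=32
After 5 (consume 11 nickel): nickel=21
After 6 (gather 2 nickel): nickel=23
After 7 (gather 3 silver): nickel=23 silver=3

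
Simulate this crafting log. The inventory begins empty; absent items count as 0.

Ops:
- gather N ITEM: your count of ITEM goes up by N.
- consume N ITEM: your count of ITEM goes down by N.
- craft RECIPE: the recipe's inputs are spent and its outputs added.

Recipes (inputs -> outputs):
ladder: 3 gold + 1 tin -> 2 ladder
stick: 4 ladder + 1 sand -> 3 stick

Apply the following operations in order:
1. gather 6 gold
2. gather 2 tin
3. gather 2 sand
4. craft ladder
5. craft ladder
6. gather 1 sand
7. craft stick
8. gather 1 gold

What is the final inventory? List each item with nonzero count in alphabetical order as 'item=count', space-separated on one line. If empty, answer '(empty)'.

After 1 (gather 6 gold): gold=6
After 2 (gather 2 tin): gold=6 tin=2
After 3 (gather 2 sand): gold=6 sand=2 tin=2
After 4 (craft ladder): gold=3 ladder=2 sand=2 tin=1
After 5 (craft ladder): ladder=4 sand=2
After 6 (gather 1 sand): ladder=4 sand=3
After 7 (craft stick): sand=2 stick=3
After 8 (gather 1 gold): gold=1 sand=2 stick=3

Answer: gold=1 sand=2 stick=3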